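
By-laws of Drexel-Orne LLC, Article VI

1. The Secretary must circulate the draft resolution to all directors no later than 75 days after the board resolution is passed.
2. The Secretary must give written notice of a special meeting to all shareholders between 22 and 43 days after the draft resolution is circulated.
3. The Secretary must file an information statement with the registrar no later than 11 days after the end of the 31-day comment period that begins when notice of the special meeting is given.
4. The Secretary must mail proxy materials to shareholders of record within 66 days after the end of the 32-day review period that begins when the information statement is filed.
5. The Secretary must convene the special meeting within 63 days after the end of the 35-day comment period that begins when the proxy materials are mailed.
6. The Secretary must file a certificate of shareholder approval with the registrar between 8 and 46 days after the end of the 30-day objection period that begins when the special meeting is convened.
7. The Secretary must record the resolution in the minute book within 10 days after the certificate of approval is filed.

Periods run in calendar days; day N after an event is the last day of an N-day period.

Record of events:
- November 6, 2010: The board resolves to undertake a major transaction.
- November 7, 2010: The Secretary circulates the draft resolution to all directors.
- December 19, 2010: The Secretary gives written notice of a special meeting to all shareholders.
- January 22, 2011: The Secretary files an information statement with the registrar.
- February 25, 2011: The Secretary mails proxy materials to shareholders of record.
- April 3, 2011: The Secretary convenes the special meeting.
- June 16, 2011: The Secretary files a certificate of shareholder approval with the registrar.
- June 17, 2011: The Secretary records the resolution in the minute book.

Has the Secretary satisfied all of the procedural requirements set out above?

Yes

Step 1 — counting 75 days from November 6, 2010 (when the board resolution is passed) gives a deadline of January 20, 2011; completed November 7, 2010, before the deadline.
Step 2 — 22 and 43 days from November 7, 2010 (when the draft resolution is circulated) are November 29, 2010 and December 20, 2010 respectively; December 19, 2010 falls inside that range.
Step 3 — counting 11 days from January 19, 2011 (end of the 31-day comment period, which began when notice of the special meeting is given on December 19, 2010) gives a deadline of January 30, 2011; done January 22, 2011 — timely.
Step 4 — counting 66 days from February 23, 2011 (end of the 32-day review period, which began when the information statement is filed on January 22, 2011) gives a deadline of April 30, 2011; February 25, 2011 is within that limit.
Step 5 — counting 63 days from April 1, 2011 (end of the 35-day comment period, which began when the proxy materials are mailed on February 25, 2011) gives a deadline of June 3, 2011; completed April 3, 2011, before the deadline.
Step 6 — 8 and 46 days from May 3, 2011 (end of the 30-day objection period, which began when the special meeting is convened on April 3, 2011) are May 11, 2011 and June 18, 2011 respectively; June 16, 2011 falls inside that range.
Step 7 — counting 10 days from June 16, 2011 (when the certificate of approval is filed) gives a deadline of June 26, 2011; done June 17, 2011 — timely.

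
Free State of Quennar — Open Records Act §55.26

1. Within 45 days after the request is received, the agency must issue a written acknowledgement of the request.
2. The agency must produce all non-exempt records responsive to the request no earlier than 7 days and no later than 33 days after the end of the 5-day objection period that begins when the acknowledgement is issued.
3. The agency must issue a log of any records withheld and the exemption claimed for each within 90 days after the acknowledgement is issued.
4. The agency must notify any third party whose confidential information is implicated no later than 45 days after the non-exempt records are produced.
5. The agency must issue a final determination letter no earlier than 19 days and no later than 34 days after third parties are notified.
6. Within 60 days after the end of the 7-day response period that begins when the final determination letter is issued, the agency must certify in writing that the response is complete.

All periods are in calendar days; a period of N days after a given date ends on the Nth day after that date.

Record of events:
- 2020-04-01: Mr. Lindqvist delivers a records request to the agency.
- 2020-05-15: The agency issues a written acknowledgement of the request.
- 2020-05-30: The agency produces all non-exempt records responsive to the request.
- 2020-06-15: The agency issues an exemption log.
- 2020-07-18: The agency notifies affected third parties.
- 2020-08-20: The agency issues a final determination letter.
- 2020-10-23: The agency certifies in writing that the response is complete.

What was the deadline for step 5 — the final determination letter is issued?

Step 5 runs from 2020-07-18, when third parties are notified. The window is 19–34 days after 2020-07-18; it closes on 2020-08-21.

2020-08-21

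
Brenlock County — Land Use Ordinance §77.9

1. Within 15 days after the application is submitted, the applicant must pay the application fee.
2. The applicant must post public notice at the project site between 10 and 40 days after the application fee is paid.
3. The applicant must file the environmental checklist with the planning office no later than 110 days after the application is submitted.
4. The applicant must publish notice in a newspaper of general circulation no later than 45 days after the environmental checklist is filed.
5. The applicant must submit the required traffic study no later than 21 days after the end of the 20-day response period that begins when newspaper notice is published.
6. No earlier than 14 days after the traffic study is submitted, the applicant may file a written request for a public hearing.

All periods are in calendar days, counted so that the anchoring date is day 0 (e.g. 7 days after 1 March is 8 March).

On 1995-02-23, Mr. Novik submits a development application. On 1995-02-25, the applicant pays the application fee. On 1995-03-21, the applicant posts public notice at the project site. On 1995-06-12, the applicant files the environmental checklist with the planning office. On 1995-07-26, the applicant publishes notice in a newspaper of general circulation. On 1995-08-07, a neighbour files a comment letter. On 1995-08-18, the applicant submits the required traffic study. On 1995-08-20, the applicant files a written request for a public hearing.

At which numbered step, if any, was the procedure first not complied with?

Step 6

Step 1: 15 days after 1995-02-23 (when the application is submitted) is 1995-03-10; done 1995-02-25 — timely.
Step 2: the window is 10–40 days after 1995-02-25 (when the application fee is paid), so 1995-03-07 through 1995-04-06; done 1995-03-21 — within the window.
Step 3: 110 days after 1995-02-23 (when the application is submitted) is 1995-06-13; completed 1995-06-12, before the deadline.
Step 4: 45 days after 1995-06-12 (when the environmental checklist is filed) is 1995-07-27; completed 1995-07-26, before the deadline.
Step 5: 21 days after 1995-08-15 (end of the 20-day response period, which began when newspaper notice is published on 1995-07-26) is 1995-09-05; done 1995-08-18 — timely.
Step 6: the earliest permitted date is 14 days after 1995-08-18 (when the traffic study is submitted), i.e. 1995-09-01; acted on 1995-08-20, 12 days prematurely.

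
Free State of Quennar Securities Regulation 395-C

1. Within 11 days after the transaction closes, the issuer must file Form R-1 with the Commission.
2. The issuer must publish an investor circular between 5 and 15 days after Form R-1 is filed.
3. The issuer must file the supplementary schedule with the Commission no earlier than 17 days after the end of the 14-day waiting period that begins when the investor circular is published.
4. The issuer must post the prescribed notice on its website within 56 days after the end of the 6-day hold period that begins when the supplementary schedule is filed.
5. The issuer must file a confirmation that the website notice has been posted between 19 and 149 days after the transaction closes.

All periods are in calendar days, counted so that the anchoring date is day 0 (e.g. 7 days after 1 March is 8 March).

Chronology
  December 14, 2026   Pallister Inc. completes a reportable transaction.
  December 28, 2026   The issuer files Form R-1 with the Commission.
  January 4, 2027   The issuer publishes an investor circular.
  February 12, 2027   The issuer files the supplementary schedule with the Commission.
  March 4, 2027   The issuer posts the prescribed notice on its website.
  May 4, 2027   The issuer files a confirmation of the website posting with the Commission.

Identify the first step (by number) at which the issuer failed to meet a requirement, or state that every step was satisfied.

Step 1

Step 1 — counting 11 days from December 14, 2026 (when the transaction closes) gives a deadline of December 25, 2026; not done until December 28, 2026, 3 days after the deadline.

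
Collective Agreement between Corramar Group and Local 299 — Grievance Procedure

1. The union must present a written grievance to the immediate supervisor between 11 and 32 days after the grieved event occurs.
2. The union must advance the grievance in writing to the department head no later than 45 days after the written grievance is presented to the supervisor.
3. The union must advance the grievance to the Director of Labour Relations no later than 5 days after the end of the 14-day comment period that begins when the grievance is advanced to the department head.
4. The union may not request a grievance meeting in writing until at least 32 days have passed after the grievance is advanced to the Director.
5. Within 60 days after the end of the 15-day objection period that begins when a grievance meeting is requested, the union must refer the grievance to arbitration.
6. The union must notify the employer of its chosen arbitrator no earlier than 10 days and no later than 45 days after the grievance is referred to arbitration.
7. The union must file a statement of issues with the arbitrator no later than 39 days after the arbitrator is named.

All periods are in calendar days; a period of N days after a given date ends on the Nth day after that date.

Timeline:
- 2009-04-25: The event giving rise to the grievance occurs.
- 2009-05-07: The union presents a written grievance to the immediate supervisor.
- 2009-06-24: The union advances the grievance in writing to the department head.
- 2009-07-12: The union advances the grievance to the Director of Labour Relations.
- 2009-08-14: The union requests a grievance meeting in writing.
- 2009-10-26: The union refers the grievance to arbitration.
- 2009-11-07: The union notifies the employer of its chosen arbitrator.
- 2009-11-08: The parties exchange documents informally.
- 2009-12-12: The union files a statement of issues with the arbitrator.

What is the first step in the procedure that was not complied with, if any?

Step 2

Step 1 — 11 and 32 days from 2009-04-25 (when the grieved event occurs) are 2009-05-06 and 2009-05-27 respectively; done 2009-05-07 — within the window.
Step 2 — counting 45 days from 2009-05-07 (when the written grievance is presented to the supervisor) gives a deadline of 2009-06-21; 2009-06-24 misses that deadline by 3 days.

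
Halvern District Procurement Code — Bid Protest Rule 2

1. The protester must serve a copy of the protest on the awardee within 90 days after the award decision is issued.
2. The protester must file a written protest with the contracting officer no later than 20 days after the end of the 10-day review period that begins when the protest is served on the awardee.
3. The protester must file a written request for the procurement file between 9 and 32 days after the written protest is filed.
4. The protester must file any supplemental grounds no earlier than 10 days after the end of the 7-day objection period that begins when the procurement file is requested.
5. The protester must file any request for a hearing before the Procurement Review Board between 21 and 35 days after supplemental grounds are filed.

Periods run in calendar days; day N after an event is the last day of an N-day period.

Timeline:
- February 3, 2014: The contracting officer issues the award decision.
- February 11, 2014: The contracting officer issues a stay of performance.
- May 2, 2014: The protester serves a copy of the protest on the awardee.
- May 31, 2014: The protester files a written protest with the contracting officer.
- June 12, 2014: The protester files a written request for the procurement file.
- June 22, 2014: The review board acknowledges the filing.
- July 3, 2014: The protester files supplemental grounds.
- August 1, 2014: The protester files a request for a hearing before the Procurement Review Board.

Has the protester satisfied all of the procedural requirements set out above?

Yes

Step 1: 90 days after February 3, 2014 (when the award decision is issued) is May 4, 2014; done May 2, 2014 — timely.
Step 2: 20 days after May 12, 2014 (end of the 10-day review period, which began when the protest is served on the awardee on May 2, 2014) is June 1, 2014; completed May 31, 2014, before the deadline.
Step 3: the window is 9–32 days after May 31, 2014 (when the written protest is filed), so June 9, 2014 through July 2, 2014; done June 12, 2014 — within the window.
Step 4: the earliest permitted date is 10 days after June 19, 2014 (end of the 7-day objection period, which began when the procurement file is requested on June 12, 2014), i.e. June 29, 2014; done July 3, 2014, after the minimum wait.
Step 5: the window is 21–35 days after July 3, 2014 (when supplemental grounds are filed), so July 24, 2014 through August 7, 2014; done August 1, 2014 — within the window.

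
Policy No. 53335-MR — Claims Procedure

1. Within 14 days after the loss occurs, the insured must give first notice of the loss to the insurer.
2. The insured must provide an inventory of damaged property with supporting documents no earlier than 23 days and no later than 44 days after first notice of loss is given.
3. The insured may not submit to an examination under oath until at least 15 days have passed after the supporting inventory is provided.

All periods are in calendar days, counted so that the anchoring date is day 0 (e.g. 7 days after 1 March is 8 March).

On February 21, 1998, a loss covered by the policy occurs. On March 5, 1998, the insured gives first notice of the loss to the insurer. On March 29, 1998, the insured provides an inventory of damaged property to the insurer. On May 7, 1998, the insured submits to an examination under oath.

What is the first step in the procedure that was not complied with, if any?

None — every step was satisfied

Step 1: 14 days after February 21, 1998 (when the loss occurs) is March 7, 1998; done March 5, 1998 — timely.
Step 2: the window is 23–44 days after March 5, 1998 (when first notice of loss is given), so March 28, 1998 through April 18, 1998; done March 29, 1998, which is between those dates.
Step 3: the earliest permitted date is 15 days after March 29, 1998 (when the supporting inventory is provided), i.e. April 13, 1998; May 7, 1998 is on or after that date.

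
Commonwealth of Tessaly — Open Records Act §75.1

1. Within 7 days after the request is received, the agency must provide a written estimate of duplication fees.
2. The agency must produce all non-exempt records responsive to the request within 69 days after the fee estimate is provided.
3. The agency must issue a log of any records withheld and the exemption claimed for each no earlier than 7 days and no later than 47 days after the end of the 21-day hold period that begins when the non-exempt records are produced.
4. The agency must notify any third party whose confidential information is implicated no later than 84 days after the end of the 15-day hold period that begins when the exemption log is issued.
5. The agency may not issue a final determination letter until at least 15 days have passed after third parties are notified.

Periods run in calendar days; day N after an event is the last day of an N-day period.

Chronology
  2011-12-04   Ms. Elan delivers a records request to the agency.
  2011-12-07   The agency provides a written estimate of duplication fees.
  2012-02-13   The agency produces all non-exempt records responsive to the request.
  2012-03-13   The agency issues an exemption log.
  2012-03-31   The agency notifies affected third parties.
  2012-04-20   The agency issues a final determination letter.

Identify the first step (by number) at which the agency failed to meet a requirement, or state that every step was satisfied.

None — every step was satisfied

(1) due by 2011-12-04 + 7 days = 2011-12-11; completed 2011-12-07, before the deadline.
(2) due by 2011-12-07 + 69 days = 2012-02-14; 2012-02-13 is within that limit.
(3) the permitted window runs from 2012-03-05 + 7 = 2012-03-12 to 2012-03-05 + 47 = 2012-04-21; done 2012-03-13 — within the window.
(4) due by 2012-03-28 + 84 days = 2012-06-20; completed 2012-03-31, before the deadline.
(5) permitted from 2012-03-31 + 15 days = 2012-04-15 onward; done 2012-04-20 — permitted.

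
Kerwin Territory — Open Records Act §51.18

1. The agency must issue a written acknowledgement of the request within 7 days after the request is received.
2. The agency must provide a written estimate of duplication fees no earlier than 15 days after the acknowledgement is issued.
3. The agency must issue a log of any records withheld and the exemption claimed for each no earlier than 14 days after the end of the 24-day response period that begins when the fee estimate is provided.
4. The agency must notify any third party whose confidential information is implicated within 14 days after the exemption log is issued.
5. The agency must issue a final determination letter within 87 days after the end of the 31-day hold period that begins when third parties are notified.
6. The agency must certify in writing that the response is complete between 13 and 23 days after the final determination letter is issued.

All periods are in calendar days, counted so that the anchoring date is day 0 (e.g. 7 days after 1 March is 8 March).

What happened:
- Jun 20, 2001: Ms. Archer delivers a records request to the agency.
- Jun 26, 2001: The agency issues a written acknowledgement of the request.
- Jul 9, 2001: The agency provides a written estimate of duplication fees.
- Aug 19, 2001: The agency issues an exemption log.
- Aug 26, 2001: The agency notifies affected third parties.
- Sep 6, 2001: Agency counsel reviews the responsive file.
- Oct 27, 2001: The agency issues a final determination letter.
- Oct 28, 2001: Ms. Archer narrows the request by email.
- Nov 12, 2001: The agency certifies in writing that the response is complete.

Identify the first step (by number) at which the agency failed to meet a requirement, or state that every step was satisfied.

Step 2

(1) due by Jun 20, 2001 + 7 days = Jun 27, 2001; Jun 26, 2001 is within that limit.
(2) permitted from Jun 26, 2001 + 15 days = Jul 11, 2001 onward; Jul 9, 2001 is 2 days before the earliest permitted date.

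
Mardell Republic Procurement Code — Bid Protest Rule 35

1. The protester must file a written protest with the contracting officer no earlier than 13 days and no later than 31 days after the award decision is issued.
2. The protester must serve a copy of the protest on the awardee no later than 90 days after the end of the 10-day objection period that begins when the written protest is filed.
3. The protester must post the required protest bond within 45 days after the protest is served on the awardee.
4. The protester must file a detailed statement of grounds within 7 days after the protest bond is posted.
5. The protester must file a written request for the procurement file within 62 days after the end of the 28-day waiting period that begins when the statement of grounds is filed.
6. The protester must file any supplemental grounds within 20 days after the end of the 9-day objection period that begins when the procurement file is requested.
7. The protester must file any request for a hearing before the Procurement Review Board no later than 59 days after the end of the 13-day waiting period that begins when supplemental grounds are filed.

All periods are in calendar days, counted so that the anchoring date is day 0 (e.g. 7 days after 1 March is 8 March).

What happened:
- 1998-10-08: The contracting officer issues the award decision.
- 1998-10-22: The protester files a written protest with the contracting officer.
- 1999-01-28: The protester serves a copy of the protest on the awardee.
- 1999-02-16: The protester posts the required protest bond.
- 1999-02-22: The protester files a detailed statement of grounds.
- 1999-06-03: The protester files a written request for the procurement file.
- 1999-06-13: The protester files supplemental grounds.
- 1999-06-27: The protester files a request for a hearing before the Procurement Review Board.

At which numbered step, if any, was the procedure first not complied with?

Step 5

(1) the permitted window runs from 1998-10-08 + 13 = 1998-10-21 to 1998-10-08 + 31 = 1998-11-08; done 1998-10-22, which is between those dates.
(2) due by 1998-11-01 + 90 days = 1999-01-30; 1999-01-28 is within that limit.
(3) due by 1999-01-28 + 45 days = 1999-03-14; completed 1999-02-16, before the deadline.
(4) due by 1999-02-16 + 7 days = 1999-02-23; 1999-02-22 is within that limit.
(5) due by 1999-03-22 + 62 days = 1999-05-23; 1999-06-03 misses that deadline by 11 days.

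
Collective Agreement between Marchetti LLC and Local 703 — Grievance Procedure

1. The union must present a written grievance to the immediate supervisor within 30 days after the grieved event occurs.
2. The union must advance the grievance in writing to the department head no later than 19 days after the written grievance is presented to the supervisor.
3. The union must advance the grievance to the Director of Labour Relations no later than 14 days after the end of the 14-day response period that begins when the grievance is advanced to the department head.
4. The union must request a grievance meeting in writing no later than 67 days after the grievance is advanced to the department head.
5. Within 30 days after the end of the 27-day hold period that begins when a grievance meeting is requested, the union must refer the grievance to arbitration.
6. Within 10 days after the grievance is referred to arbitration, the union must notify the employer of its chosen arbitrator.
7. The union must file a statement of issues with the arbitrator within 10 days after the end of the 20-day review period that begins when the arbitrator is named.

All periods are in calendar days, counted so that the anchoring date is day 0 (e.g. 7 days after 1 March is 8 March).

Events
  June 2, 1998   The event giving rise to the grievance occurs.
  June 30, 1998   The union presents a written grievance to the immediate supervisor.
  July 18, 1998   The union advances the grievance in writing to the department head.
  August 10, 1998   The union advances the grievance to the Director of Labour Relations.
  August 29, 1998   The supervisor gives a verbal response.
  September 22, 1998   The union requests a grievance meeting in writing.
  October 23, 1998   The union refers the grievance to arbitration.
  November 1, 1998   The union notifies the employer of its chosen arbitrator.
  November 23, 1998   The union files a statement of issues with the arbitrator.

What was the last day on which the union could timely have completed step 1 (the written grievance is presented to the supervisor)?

Step 1 runs from June 2, 1998, when the grieved event occurs. 30 days after June 2, 1998 is July 2, 1998.

July 2, 1998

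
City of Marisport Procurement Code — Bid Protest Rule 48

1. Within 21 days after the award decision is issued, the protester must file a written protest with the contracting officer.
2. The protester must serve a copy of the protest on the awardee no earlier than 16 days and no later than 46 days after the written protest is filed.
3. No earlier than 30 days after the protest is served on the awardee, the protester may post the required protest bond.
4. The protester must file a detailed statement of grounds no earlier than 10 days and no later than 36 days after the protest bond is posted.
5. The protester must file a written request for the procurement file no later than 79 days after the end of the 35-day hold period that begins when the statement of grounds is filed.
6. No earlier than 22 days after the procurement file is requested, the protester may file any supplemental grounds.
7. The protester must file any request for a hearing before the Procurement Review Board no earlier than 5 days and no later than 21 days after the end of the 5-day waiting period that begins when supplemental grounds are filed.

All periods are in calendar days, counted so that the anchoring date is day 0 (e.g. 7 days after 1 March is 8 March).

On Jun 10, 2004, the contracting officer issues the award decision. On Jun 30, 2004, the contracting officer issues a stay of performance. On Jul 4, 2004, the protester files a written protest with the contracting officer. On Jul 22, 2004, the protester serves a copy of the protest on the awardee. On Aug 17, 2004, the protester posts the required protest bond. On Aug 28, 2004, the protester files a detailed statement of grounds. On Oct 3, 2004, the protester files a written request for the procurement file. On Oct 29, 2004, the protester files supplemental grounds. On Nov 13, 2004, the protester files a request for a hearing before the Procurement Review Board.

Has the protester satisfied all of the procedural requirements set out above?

Step 1 — counting 21 days from Jun 10, 2004 (when the award decision is issued) gives a deadline of Jul 1, 2004; Jul 4, 2004 misses that deadline by 3 days.
The procedure was therefore not followed at step 1.

No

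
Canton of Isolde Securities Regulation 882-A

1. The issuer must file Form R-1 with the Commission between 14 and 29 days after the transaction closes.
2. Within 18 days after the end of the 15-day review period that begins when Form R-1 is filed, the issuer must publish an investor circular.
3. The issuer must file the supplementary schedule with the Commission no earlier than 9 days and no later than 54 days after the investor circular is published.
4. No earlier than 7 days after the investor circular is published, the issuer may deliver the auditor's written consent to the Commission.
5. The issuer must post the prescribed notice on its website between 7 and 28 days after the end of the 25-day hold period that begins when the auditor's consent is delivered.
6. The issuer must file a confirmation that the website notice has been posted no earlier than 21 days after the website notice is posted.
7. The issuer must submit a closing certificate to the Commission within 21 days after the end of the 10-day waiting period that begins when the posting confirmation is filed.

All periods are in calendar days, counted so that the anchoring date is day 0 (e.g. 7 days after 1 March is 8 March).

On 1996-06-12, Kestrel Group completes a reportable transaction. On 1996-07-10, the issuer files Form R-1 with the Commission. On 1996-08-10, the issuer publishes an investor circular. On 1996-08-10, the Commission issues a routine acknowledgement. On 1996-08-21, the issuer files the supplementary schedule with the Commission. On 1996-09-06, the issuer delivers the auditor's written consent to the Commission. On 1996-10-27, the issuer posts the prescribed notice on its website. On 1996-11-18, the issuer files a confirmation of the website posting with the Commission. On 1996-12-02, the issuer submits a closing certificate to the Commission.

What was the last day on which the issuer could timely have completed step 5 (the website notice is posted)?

1996-10-29

The auditor's consent is delivered on 1996-09-06; the 25-day hold period therefore ends 1996-10-01, and step 5 runs from that date. The window is 7–28 days after 1996-10-01; it closes on 1996-10-29.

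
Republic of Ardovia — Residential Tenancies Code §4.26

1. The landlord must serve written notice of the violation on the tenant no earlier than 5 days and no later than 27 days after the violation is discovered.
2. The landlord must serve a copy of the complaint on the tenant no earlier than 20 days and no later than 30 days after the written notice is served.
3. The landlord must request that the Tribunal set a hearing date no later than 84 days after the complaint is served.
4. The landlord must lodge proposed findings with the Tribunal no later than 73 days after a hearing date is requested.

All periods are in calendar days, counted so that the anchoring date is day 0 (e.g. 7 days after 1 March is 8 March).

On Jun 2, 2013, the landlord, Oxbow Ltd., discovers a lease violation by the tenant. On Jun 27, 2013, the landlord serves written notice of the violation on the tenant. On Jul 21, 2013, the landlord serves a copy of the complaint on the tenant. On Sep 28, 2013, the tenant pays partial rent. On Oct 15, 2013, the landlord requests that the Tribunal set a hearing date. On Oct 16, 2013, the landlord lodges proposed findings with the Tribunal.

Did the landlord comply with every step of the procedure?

Step 1 — 5 and 27 days from Jun 2, 2013 (when the violation is discovered) are Jun 7, 2013 and Jun 29, 2013 respectively; done Jun 27, 2013 — within the window.
Step 2 — 20 and 30 days from Jun 27, 2013 (when the written notice is served) are Jul 17, 2013 and Jul 27, 2013 respectively; Jul 21, 2013 falls inside that range.
Step 3 — counting 84 days from Jul 21, 2013 (when the complaint is served) gives a deadline of Oct 13, 2013; not done until Oct 15, 2013, 2 days after the deadline.
That is the first point of non-compliance.

No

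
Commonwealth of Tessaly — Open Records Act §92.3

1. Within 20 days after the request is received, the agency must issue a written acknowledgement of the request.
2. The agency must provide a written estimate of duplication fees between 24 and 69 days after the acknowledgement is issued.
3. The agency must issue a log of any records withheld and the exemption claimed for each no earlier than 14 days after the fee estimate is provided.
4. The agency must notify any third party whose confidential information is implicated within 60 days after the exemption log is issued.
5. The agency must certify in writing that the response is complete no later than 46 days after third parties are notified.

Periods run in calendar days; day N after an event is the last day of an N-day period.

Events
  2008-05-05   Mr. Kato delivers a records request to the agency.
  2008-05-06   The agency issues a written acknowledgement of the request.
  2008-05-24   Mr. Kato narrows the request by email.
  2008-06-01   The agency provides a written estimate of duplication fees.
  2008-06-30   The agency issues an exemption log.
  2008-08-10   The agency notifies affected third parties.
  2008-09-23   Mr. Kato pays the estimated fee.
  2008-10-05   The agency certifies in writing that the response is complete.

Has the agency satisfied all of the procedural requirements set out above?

Step 1 — counting 20 days from 2008-05-05 (when the request is received) gives a deadline of 2008-05-25; 2008-05-06 is within that limit.
Step 2 — 24 and 69 days from 2008-05-06 (when the acknowledgement is issued) are 2008-05-30 and 2008-07-14 respectively; done 2008-06-01, which is between those dates.
Step 3 — must wait 14 days from 2008-06-01 (when the fee estimate is provided), so not before 2008-06-15; done 2008-06-30 — permitted.
Step 4 — counting 60 days from 2008-06-30 (when the exemption log is issued) gives a deadline of 2008-08-29; done 2008-08-10 — timely.
Step 5 — counting 46 days from 2008-08-10 (when third parties are notified) gives a deadline of 2008-09-25; done 2008-10-05 — 10 days late.

No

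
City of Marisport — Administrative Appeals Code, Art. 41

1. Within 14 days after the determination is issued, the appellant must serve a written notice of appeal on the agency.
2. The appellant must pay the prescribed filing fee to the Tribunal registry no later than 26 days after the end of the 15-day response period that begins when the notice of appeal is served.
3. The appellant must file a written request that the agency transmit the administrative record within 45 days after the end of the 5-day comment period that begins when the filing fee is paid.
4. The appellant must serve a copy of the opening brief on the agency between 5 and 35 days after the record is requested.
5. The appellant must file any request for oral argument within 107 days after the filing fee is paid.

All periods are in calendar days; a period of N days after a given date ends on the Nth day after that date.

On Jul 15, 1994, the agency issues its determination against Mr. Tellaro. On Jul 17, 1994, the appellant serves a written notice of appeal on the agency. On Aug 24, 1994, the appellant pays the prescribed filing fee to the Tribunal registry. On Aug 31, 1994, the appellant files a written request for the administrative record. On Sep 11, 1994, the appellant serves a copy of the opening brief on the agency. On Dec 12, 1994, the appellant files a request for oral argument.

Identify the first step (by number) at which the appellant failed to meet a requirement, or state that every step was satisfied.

Step 5

Step 1: 14 days after Jul 15, 1994 (when the determination is issued) is Jul 29, 1994; Jul 17, 1994 is within that limit.
Step 2: 26 days after Aug 1, 1994 (end of the 15-day response period, which began when the notice of appeal is served on Jul 17, 1994) is Aug 27, 1994; Aug 24, 1994 is within that limit.
Step 3: 45 days after Aug 29, 1994 (end of the 5-day comment period, which began when the filing fee is paid on Aug 24, 1994) is Oct 13, 1994; Aug 31, 1994 is within that limit.
Step 4: the window is 5–35 days after Aug 31, 1994 (when the record is requested), so Sep 5, 1994 through Oct 5, 1994; done Sep 11, 1994, which is between those dates.
Step 5: 107 days after Aug 24, 1994 (when the filing fee is paid) is Dec 9, 1994; done Dec 12, 1994 — 3 days late.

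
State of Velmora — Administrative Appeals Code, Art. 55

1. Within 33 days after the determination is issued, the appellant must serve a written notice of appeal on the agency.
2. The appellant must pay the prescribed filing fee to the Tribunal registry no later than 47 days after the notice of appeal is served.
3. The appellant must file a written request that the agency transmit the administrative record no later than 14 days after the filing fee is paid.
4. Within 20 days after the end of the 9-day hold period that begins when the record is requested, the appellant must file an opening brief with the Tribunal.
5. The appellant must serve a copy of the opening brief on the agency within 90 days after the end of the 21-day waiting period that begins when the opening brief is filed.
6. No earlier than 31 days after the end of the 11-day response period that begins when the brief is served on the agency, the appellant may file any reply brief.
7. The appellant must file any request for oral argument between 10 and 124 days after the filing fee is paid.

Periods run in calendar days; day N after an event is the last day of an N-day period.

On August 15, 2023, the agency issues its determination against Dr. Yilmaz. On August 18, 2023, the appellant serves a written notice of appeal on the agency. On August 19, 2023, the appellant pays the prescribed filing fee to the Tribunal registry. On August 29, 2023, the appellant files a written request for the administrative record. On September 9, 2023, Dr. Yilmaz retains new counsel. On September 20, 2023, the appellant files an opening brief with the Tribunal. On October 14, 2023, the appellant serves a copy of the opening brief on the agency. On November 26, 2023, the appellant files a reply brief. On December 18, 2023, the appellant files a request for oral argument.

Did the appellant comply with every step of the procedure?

Step 1 — counting 33 days from August 15, 2023 (when the determination is issued) gives a deadline of September 17, 2023; done August 18, 2023 — timely.
Step 2 — counting 47 days from August 18, 2023 (when the notice of appeal is served) gives a deadline of October 4, 2023; August 19, 2023 is within that limit.
Step 3 — counting 14 days from August 19, 2023 (when the filing fee is paid) gives a deadline of September 2, 2023; done August 29, 2023 — timely.
Step 4 — counting 20 days from September 7, 2023 (end of the 9-day hold period, which began when the record is requested on August 29, 2023) gives a deadline of September 27, 2023; done September 20, 2023 — timely.
Step 5 — counting 90 days from October 11, 2023 (end of the 21-day waiting period, which began when the opening brief is filed on September 20, 2023) gives a deadline of January 9, 2024; completed October 14, 2023, before the deadline.
Step 6 — must wait 31 days from October 25, 2023 (end of the 11-day response period, which began when the brief is served on the agency on October 14, 2023), so not before November 25, 2023; done November 26, 2023 — permitted.
Step 7 — 10 and 124 days from August 19, 2023 (when the filing fee is paid) are August 29, 2023 and December 21, 2023 respectively; December 18, 2023 falls inside that range.

Yes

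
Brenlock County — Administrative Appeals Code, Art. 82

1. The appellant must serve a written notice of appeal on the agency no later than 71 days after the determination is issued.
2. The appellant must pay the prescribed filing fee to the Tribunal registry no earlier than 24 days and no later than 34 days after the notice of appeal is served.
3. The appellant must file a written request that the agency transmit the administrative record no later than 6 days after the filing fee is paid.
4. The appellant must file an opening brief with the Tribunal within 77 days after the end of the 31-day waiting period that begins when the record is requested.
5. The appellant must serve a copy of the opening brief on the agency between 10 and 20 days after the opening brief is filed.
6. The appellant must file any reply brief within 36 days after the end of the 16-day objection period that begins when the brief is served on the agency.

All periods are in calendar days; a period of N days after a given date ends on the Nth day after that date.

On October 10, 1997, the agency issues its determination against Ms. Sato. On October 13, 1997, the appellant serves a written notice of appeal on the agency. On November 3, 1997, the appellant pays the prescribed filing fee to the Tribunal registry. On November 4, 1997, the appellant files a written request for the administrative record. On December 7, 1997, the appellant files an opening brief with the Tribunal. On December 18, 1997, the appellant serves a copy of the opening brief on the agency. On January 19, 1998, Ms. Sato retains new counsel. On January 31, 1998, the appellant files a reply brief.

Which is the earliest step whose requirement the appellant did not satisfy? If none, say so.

Step 1: 71 days after October 10, 1997 (when the determination is issued) is December 20, 1997; done October 13, 1997 — timely.
Step 2: the window is 24–34 days after October 13, 1997 (when the notice of appeal is served), so November 6, 1997 through November 16, 1997; November 3, 1997 is 3 days too early.

Step 2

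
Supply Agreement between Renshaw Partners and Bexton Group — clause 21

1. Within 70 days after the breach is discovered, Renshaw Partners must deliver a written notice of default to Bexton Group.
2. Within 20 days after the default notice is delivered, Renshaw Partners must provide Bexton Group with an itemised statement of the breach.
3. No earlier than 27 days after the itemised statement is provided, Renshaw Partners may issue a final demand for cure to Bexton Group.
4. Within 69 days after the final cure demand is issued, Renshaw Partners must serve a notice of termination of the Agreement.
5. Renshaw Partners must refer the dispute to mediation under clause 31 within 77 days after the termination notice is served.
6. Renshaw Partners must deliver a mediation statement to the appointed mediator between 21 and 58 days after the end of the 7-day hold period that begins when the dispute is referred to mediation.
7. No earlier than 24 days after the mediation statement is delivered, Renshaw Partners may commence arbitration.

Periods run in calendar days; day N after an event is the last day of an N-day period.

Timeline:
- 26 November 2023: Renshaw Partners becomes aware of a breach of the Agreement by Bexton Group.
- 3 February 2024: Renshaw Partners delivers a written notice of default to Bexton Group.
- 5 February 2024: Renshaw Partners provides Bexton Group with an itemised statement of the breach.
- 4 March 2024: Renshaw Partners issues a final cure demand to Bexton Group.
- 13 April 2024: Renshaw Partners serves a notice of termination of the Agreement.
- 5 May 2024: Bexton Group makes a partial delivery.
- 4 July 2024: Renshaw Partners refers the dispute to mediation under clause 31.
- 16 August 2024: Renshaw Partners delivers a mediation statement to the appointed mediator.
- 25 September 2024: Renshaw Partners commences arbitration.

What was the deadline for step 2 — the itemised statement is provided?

Step 2 runs from 3 February 2024, when the default notice is delivered. 20 days after 3 February 2024 is 23 February 2024.

23 February 2024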